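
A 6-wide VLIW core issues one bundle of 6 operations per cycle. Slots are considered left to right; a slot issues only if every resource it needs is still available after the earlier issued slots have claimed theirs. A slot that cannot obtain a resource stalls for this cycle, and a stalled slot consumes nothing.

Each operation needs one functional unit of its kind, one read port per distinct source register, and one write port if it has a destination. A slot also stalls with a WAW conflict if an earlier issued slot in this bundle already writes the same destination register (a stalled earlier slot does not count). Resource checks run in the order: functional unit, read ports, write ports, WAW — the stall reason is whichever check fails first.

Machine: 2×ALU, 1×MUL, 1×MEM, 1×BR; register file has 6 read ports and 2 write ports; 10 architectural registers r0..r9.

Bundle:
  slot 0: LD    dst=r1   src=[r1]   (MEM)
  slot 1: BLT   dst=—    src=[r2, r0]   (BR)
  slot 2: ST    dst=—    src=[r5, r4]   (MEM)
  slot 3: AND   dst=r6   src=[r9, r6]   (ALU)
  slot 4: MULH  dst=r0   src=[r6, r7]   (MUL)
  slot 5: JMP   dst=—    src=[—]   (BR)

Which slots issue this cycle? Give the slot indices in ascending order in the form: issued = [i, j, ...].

#0 MEM src=r1 dispatched  <A:2 Mu:1 Ld:0 B:1 rd:5 wr:1>
#1 BR src=r2,r0 dispatched  <A:2 Mu:1 Ld:0 B:0 rd:3 wr:1>
#2 MEM src=r5,r4 held:FU  <A:2 Mu:1 Ld:0 B:0 rd:3 wr:1>
#3 ALU src=r9,r6 dispatched  <A:1 Mu:1 Ld:0 B:0 rd:1 wr:0>
#4 MUL src=r6,r7 held:RD_PORT  <A:1 Mu:1 Ld:0 B:0 rd:1 wr:0>
#5 BR src=- held:FU  <A:1 Mu:1 Ld:0 B:0 rd:1 wr:0>

issued = [0, 1, 3]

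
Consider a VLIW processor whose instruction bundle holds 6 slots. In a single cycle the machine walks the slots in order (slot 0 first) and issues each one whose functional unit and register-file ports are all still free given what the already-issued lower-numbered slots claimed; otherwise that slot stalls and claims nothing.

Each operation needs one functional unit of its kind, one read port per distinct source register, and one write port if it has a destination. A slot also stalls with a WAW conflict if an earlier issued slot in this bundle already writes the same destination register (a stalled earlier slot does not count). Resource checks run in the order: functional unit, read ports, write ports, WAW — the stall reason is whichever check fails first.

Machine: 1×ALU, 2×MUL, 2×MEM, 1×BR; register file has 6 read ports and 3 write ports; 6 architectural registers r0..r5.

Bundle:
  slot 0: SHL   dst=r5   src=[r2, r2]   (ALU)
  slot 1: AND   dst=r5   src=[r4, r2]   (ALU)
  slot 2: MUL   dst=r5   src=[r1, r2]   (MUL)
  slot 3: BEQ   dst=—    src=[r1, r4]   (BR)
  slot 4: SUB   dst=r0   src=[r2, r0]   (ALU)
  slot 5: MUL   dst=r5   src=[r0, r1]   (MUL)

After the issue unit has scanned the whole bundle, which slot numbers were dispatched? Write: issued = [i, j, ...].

issued = [0, 3]

[0] ALU needs rd=1 wr=1: ok; after: ALU=0 MUL=2 MEM=2 BR=1, R=5, W=2
[1] ALU needs rd=2 wr=1: FU; after: ALU=0 MUL=2 MEM=2 BR=1, R=5, W=2
[2] MUL needs rd=2 wr=1: WAW; after: ALU=0 MUL=2 MEM=2 BR=1, R=5, W=2
[3] BR needs rd=2 wr=0: ok; after: ALU=0 MUL=2 MEM=2 BR=0, R=3, W=2
[4] ALU needs rd=2 wr=1: FU; after: ALU=0 MUL=2 MEM=2 BR=0, R=3, W=2
[5] MUL needs rd=2 wr=1: WAW; after: ALU=0 MUL=2 MEM=2 BR=0, R=3, W=2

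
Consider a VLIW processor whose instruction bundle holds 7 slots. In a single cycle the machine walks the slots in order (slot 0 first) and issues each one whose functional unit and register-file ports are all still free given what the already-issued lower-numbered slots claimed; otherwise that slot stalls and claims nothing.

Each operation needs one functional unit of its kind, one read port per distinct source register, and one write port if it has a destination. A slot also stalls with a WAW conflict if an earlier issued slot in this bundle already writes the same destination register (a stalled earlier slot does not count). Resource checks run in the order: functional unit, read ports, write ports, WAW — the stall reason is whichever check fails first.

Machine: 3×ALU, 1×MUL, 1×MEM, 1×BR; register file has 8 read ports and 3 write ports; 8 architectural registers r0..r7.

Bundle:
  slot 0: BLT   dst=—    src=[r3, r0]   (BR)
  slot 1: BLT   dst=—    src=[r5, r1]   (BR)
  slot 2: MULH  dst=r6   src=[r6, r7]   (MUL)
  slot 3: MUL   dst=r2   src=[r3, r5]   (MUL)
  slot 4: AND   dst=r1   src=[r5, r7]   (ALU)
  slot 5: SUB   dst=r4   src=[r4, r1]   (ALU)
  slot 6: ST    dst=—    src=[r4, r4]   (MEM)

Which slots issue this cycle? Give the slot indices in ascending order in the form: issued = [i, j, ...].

issued = [0, 2, 4, 5]

slot 0 (BR): ISSUE — free A3,Mu1,Ld1,B0 rp6 wp3
slot 1 (BR): stall FU — free A3,Mu1,Ld1,B0 rp6 wp3
slot 2 (MUL): ISSUE — free A3,Mu0,Ld1,B0 rp4 wp2
slot 3 (MUL): stall FU — free A3,Mu0,Ld1,B0 rp4 wp2
slot 4 (ALU): ISSUE — free A2,Mu0,Ld1,B0 rp2 wp1
slot 5 (ALU): ISSUE — free A1,Mu0,Ld1,B0 rp0 wp0
slot 6 (MEM): stall RD_PORT — free A1,Mu0,Ld1,B0 rp0 wp0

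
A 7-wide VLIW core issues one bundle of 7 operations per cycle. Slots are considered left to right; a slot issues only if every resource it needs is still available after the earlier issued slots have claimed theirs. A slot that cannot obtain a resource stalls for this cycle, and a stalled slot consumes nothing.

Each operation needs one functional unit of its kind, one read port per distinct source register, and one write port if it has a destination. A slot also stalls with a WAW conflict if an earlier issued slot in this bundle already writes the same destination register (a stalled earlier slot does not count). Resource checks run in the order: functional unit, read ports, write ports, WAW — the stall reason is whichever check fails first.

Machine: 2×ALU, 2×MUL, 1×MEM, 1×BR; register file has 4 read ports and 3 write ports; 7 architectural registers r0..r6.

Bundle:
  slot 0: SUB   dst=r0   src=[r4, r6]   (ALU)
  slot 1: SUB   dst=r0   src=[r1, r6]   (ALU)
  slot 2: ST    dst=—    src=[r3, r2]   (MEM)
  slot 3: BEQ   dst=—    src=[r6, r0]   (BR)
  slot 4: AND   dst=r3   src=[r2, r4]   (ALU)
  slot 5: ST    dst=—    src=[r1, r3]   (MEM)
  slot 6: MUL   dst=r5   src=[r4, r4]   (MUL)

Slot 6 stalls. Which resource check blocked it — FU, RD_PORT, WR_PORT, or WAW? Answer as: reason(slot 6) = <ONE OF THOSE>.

reason(slot 6) = RD_PORT

#0 ALU src=r4,r6 dispatched  <A:1 Mu:2 Ld:1 B:1 rd:2 wr:2>
#1 ALU src=r1,r6 held:WAW  <A:1 Mu:2 Ld:1 B:1 rd:2 wr:2>
#2 MEM src=r3,r2 dispatched  <A:1 Mu:2 Ld:0 B:1 rd:0 wr:2>
#3 BR src=r6,r0 held:RD_PORT  <A:1 Mu:2 Ld:0 B:1 rd:0 wr:2>
#4 ALU src=r2,r4 held:RD_PORT  <A:1 Mu:2 Ld:0 B:1 rd:0 wr:2>
#5 MEM src=r1,r3 held:FU  <A:1 Mu:2 Ld:0 B:1 rd:0 wr:2>
#6 MUL src=r4,r4 held:RD_PORT  <A:1 Mu:2 Ld:0 B:1 rd:0 wr:2>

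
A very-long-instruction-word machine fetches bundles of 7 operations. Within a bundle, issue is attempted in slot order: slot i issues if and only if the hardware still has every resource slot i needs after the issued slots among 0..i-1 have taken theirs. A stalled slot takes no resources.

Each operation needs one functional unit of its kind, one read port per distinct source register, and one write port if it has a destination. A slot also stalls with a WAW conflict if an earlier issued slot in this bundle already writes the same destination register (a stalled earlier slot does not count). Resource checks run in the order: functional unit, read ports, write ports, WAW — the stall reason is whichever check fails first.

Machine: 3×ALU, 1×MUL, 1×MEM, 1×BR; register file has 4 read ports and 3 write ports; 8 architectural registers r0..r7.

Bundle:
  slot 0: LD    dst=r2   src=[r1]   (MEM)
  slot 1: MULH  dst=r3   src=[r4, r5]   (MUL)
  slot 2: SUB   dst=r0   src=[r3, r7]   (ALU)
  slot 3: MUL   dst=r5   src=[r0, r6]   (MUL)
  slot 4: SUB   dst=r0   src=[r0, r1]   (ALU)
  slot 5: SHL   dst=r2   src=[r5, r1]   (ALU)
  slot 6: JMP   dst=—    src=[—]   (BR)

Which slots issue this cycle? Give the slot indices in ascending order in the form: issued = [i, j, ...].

issued = [0, 1, 6]

[0] MEM needs rd=1 wr=1: ok; after: ALU=3 MUL=1 MEM=0 BR=1, R=3, W=2
[1] MUL needs rd=2 wr=1: ok; after: ALU=3 MUL=0 MEM=0 BR=1, R=1, W=1
[2] ALU needs rd=2 wr=1: RD_PORT; after: ALU=3 MUL=0 MEM=0 BR=1, R=1, W=1
[3] MUL needs rd=2 wr=1: FU; after: ALU=3 MUL=0 MEM=0 BR=1, R=1, W=1
[4] ALU needs rd=2 wr=1: RD_PORT; after: ALU=3 MUL=0 MEM=0 BR=1, R=1, W=1
[5] ALU needs rd=2 wr=1: RD_PORT; after: ALU=3 MUL=0 MEM=0 BR=1, R=1, W=1
[6] BR needs rd=0 wr=0: ok; after: ALU=3 MUL=0 MEM=0 BR=0, R=1, W=1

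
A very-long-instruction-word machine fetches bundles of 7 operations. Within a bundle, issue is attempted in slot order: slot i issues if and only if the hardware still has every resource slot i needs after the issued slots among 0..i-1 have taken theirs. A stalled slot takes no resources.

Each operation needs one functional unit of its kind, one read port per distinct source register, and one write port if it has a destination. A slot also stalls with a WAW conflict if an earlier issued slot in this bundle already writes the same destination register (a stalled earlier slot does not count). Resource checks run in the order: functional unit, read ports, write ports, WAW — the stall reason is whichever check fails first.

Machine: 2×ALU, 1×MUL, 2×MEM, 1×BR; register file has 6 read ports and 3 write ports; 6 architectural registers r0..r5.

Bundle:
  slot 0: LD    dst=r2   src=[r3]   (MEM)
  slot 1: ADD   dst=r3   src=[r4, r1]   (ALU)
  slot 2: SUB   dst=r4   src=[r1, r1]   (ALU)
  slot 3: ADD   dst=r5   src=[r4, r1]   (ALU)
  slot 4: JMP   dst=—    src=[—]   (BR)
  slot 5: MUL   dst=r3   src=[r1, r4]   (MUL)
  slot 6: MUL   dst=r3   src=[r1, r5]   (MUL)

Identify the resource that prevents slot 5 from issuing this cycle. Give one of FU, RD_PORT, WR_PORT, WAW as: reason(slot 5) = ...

(0) want 1×MEM +1rd +1wr — yes → AL2|MU1|ME1|BR1|rd5|wr2
(1) want 1×ALU +2rd +1wr — yes → AL1|MU1|ME1|BR1|rd3|wr1
(2) want 1×ALU +1rd +1wr — yes → AL0|MU1|ME1|BR1|rd2|wr0
(3) want 1×ALU +2rd +1wr — FU → AL0|MU1|ME1|BR1|rd2|wr0
(4) want 1×BR +0rd +0wr — yes → AL0|MU1|ME1|BR0|rd2|wr0
(5) want 1×MUL +2rd +1wr — WR_PORT → AL0|MU1|ME1|BR0|rd2|wr0
(6) want 1×MUL +2rd +1wr — WR_PORT → AL0|MU1|ME1|BR0|rd2|wr0

reason(slot 5) = WR_PORT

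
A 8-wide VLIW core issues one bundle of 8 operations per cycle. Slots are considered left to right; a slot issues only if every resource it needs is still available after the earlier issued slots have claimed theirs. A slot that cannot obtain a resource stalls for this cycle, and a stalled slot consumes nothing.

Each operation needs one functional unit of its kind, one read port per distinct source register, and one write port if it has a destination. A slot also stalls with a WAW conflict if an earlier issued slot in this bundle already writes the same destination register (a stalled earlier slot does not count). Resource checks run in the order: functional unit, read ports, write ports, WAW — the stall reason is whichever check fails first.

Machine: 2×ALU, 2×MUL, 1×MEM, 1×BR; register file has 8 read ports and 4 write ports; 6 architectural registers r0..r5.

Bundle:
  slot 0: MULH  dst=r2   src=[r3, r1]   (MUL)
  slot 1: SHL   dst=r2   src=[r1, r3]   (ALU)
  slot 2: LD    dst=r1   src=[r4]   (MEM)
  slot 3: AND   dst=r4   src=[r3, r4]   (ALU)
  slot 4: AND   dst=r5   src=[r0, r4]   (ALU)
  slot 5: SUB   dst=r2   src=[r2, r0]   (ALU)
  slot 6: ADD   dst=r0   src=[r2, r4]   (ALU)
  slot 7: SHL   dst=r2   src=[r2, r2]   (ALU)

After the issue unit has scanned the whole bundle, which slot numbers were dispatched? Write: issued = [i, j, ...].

issued = [0, 2, 3, 4]

#0 MUL src=r3,r1 dispatched  <A:2 Mu:1 Ld:1 B:1 rd:6 wr:3>
#1 ALU src=r1,r3 held:WAW  <A:2 Mu:1 Ld:1 B:1 rd:6 wr:3>
#2 MEM src=r4 dispatched  <A:2 Mu:1 Ld:0 B:1 rd:5 wr:2>
#3 ALU src=r3,r4 dispatched  <A:1 Mu:1 Ld:0 B:1 rd:3 wr:1>
#4 ALU src=r0,r4 dispatched  <A:0 Mu:1 Ld:0 B:1 rd:1 wr:0>
#5 ALU src=r2,r0 held:FU  <A:0 Mu:1 Ld:0 B:1 rd:1 wr:0>
#6 ALU src=r2,r4 held:FU  <A:0 Mu:1 Ld:0 B:1 rd:1 wr:0>
#7 ALU src=r2,r2 held:FU  <A:0 Mu:1 Ld:0 B:1 rd:1 wr:0>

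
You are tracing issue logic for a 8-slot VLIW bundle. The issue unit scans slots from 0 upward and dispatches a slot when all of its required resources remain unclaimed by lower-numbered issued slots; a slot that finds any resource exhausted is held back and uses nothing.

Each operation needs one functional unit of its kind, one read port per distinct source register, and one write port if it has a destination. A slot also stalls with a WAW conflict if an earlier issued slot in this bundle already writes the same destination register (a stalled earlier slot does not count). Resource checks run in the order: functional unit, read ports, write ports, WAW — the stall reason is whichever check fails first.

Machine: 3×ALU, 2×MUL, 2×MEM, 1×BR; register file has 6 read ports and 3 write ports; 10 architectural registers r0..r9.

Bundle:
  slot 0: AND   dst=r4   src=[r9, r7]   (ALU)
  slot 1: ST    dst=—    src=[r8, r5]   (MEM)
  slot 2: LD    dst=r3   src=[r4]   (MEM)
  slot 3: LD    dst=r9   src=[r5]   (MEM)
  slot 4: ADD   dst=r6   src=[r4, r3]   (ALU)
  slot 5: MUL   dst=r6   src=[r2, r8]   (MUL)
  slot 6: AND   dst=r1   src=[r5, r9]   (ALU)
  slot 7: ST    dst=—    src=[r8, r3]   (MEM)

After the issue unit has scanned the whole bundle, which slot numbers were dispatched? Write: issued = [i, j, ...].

issued = [0, 1, 2]

  0. ALU→r4 ⇒ go  {2A/2Mu/2Ld/1B | 4r 2w}
  1. MEM ⇒ go  {2A/2Mu/1Ld/1B | 2r 2w}
  2. MEM→r3 ⇒ go  {2A/2Mu/0Ld/1B | 1r 1w}
  3. MEM→r9 ⇒ no(FU)  {2A/2Mu/0Ld/1B | 1r 1w}
  4. ALU→r6 ⇒ no(RD_PORT)  {2A/2Mu/0Ld/1B | 1r 1w}
  5. MUL→r6 ⇒ no(RD_PORT)  {2A/2Mu/0Ld/1B | 1r 1w}
  6. ALU→r1 ⇒ no(RD_PORT)  {2A/2Mu/0Ld/1B | 1r 1w}
  7. MEM ⇒ no(FU)  {2A/2Mu/0Ld/1B | 1r 1w}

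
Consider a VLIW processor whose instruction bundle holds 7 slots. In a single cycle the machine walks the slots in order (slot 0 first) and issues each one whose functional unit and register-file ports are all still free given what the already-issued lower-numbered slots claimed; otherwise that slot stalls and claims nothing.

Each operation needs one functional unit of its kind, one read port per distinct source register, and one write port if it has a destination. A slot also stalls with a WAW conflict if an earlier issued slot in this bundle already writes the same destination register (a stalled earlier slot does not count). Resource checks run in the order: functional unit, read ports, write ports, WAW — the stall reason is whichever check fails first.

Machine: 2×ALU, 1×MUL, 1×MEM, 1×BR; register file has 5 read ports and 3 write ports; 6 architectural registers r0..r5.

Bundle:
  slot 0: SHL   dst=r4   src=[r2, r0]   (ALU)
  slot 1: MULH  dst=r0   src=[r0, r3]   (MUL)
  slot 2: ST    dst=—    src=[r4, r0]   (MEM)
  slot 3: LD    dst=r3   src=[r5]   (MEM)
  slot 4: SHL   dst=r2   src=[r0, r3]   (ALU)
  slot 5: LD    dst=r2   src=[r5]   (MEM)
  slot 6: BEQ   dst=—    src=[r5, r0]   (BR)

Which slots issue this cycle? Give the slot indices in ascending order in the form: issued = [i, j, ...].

issued = [0, 1, 3]

#0 ALU src=r2,r0 dispatched  <A:1 Mu:1 Ld:1 B:1 rd:3 wr:2>
#1 MUL src=r0,r3 dispatched  <A:1 Mu:0 Ld:1 B:1 rd:1 wr:1>
#2 MEM src=r4,r0 held:RD_PORT  <A:1 Mu:0 Ld:1 B:1 rd:1 wr:1>
#3 MEM src=r5 dispatched  <A:1 Mu:0 Ld:0 B:1 rd:0 wr:0>
#4 ALU src=r0,r3 held:RD_PORT  <A:1 Mu:0 Ld:0 B:1 rd:0 wr:0>
#5 MEM src=r5 held:FU  <A:1 Mu:0 Ld:0 B:1 rd:0 wr:0>
#6 BR src=r5,r0 held:RD_PORT  <A:1 Mu:0 Ld:0 B:1 rd:0 wr:0>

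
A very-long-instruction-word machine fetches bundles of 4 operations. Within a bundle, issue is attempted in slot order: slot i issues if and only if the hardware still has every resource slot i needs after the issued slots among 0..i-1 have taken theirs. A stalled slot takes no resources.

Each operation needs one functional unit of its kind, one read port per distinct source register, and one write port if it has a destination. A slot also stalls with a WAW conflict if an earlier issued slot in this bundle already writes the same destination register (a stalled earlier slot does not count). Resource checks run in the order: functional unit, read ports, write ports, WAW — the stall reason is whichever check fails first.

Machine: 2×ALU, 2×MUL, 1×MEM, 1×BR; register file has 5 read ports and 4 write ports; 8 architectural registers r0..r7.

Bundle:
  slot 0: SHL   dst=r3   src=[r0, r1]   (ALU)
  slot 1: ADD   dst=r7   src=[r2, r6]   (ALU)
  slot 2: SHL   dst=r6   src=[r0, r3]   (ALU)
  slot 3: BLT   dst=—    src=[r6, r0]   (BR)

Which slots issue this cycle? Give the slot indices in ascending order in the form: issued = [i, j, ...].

issued = [0, 1]

#0 ALU src=r0,r1 dispatched  <A:1 Mu:2 Ld:1 B:1 rd:3 wr:3>
#1 ALU src=r2,r6 dispatched  <A:0 Mu:2 Ld:1 B:1 rd:1 wr:2>
#2 ALU src=r0,r3 held:FU  <A:0 Mu:2 Ld:1 B:1 rd:1 wr:2>
#3 BR src=r6,r0 held:RD_PORT  <A:0 Mu:2 Ld:1 B:1 rd:1 wr:2>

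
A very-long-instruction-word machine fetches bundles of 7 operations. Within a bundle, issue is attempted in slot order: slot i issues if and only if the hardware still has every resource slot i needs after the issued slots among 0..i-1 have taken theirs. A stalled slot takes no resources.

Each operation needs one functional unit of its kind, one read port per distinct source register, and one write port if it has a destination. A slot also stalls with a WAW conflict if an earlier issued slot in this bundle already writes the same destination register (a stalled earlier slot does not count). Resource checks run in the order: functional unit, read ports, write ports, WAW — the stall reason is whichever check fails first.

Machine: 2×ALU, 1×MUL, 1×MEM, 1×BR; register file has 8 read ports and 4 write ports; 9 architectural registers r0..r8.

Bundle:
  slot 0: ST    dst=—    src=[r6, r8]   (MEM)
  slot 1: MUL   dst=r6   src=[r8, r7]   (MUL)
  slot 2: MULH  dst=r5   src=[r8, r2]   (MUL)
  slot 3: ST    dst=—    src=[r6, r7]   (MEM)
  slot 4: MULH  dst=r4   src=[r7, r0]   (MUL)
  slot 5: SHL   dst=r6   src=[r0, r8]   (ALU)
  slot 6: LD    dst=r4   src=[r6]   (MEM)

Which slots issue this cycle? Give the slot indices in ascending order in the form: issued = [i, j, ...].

issued = [0, 1]

  0. MEM ⇒ go  {2A/1Mu/0Ld/1B | 6r 4w}
  1. MUL→r6 ⇒ go  {2A/0Mu/0Ld/1B | 4r 3w}
  2. MUL→r5 ⇒ no(FU)  {2A/0Mu/0Ld/1B | 4r 3w}
  3. MEM ⇒ no(FU)  {2A/0Mu/0Ld/1B | 4r 3w}
  4. MUL→r4 ⇒ no(FU)  {2A/0Mu/0Ld/1B | 4r 3w}
  5. ALU→r6 ⇒ no(WAW)  {2A/0Mu/0Ld/1B | 4r 3w}
  6. MEM→r4 ⇒ no(FU)  {2A/0Mu/0Ld/1B | 4r 3w}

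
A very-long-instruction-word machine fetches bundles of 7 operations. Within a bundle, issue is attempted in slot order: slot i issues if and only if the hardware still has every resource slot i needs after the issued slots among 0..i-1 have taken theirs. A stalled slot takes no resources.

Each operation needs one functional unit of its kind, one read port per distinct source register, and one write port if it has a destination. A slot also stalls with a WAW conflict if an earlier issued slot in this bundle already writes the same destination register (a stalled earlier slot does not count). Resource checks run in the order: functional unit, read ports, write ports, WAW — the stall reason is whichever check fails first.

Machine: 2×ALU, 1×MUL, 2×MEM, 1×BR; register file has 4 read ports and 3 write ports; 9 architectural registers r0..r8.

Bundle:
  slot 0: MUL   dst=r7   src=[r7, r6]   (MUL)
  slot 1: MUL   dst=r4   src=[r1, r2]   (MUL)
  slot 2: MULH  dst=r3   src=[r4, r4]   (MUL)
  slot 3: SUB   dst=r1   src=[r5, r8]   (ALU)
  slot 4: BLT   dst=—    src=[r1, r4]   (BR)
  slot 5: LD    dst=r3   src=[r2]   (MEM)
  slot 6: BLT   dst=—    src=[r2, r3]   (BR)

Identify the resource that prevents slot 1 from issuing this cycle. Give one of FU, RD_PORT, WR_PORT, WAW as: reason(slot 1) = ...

slot 0 (MUL): ISSUE — free A2,Mu0,Ld2,B1 rp2 wp2
slot 1 (MUL): stall FU — free A2,Mu0,Ld2,B1 rp2 wp2
slot 2 (MUL): stall FU — free A2,Mu0,Ld2,B1 rp2 wp2
slot 3 (ALU): ISSUE — free A1,Mu0,Ld2,B1 rp0 wp1
slot 4 (BR): stall RD_PORT — free A1,Mu0,Ld2,B1 rp0 wp1
slot 5 (MEM): stall RD_PORT — free A1,Mu0,Ld2,B1 rp0 wp1
slot 6 (BR): stall RD_PORT — free A1,Mu0,Ld2,B1 rp0 wp1

reason(slot 1) = FU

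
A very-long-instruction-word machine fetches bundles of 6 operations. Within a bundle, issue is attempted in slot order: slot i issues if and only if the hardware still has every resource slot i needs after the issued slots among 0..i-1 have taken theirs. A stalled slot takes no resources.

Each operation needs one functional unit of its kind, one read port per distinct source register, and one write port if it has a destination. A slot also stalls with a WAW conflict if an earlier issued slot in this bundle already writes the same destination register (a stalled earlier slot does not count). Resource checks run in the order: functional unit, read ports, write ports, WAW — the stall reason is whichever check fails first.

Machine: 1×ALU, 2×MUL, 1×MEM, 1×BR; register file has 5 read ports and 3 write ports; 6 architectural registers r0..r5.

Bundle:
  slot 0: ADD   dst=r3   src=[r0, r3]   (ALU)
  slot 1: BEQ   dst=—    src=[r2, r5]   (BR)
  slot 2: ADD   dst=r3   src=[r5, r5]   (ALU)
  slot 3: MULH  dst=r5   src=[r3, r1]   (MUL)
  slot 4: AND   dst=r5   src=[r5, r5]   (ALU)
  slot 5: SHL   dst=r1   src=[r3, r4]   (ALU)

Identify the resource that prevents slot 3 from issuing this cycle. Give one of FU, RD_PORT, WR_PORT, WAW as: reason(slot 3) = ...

reason(slot 3) = RD_PORT

#0 ALU src=r0,r3 dispatched  <A:0 Mu:2 Ld:1 B:1 rd:3 wr:2>
#1 BR src=r2,r5 dispatched  <A:0 Mu:2 Ld:1 B:0 rd:1 wr:2>
#2 ALU src=r5,r5 held:FU  <A:0 Mu:2 Ld:1 B:0 rd:1 wr:2>
#3 MUL src=r3,r1 held:RD_PORT  <A:0 Mu:2 Ld:1 B:0 rd:1 wr:2>
#4 ALU src=r5,r5 held:FU  <A:0 Mu:2 Ld:1 B:0 rd:1 wr:2>
#5 ALU src=r3,r4 held:FU  <A:0 Mu:2 Ld:1 B:0 rd:1 wr:2>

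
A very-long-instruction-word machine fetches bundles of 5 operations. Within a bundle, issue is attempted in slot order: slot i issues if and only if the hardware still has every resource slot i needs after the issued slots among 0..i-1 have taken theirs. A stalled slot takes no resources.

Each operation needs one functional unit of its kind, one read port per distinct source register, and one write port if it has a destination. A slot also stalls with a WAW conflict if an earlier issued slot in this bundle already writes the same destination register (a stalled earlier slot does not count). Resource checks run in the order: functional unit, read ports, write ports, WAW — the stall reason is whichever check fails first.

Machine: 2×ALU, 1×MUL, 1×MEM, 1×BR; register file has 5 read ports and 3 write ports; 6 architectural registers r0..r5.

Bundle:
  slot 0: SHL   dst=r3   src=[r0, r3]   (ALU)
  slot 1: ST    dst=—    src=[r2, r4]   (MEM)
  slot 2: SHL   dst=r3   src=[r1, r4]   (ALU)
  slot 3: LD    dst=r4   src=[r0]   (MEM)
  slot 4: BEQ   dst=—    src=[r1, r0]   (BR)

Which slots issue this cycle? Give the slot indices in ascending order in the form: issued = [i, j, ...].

#0 ALU src=r0,r3 dispatched  <A:1 Mu:1 Ld:1 B:1 rd:3 wr:2>
#1 MEM src=r2,r4 dispatched  <A:1 Mu:1 Ld:0 B:1 rd:1 wr:2>
#2 ALU src=r1,r4 held:RD_PORT  <A:1 Mu:1 Ld:0 B:1 rd:1 wr:2>
#3 MEM src=r0 held:FU  <A:1 Mu:1 Ld:0 B:1 rd:1 wr:2>
#4 BR src=r1,r0 held:RD_PORT  <A:1 Mu:1 Ld:0 B:1 rd:1 wr:2>

issued = [0, 1]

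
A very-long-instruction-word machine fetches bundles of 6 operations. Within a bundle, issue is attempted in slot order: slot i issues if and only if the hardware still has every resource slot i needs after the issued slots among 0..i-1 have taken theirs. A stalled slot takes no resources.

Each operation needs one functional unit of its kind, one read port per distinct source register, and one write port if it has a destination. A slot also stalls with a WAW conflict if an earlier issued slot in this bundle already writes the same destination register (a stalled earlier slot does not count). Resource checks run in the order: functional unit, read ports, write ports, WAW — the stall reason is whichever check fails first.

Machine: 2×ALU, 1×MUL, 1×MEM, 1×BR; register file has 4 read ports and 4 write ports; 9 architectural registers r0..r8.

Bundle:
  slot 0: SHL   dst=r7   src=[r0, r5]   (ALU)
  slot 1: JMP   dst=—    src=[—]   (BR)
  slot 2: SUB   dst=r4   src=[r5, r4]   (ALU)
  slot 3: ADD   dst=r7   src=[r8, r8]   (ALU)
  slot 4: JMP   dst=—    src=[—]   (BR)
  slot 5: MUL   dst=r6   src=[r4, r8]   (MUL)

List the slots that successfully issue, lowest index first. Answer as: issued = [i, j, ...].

issued = [0, 1, 2]

slot 0 (ALU): ISSUE — free A1,Mu1,Ld1,B1 rp2 wp3
slot 1 (BR): ISSUE — free A1,Mu1,Ld1,B0 rp2 wp3
slot 2 (ALU): ISSUE — free A0,Mu1,Ld1,B0 rp0 wp2
slot 3 (ALU): stall FU — free A0,Mu1,Ld1,B0 rp0 wp2
slot 4 (BR): stall FU — free A0,Mu1,Ld1,B0 rp0 wp2
slot 5 (MUL): stall RD_PORT — free A0,Mu1,Ld1,B0 rp0 wp2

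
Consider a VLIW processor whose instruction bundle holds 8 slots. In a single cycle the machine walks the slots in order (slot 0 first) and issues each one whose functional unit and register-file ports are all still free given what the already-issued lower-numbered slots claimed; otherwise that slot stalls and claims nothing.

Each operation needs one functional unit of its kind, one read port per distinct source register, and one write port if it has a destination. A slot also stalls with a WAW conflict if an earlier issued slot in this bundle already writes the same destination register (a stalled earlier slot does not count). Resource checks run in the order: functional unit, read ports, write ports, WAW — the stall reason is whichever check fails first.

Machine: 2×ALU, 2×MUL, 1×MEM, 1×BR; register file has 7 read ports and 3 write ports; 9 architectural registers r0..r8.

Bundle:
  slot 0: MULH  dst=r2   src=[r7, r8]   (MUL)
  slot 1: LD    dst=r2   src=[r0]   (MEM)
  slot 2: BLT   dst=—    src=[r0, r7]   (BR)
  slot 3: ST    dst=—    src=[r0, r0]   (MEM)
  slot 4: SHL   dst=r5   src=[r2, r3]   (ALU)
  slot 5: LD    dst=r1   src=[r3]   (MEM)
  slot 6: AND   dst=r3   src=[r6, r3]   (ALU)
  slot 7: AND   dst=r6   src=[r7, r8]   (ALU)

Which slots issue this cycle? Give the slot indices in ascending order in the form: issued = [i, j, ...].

issued = [0, 2, 3, 4]

  0. MUL→r2 ⇒ go  {2A/1Mu/1Ld/1B | 5r 2w}
  1. MEM→r2 ⇒ no(WAW)  {2A/1Mu/1Ld/1B | 5r 2w}
  2. BR ⇒ go  {2A/1Mu/1Ld/0B | 3r 2w}
  3. MEM ⇒ go  {2A/1Mu/0Ld/0B | 2r 2w}
  4. ALU→r5 ⇒ go  {1A/1Mu/0Ld/0B | 0r 1w}
  5. MEM→r1 ⇒ no(FU)  {1A/1Mu/0Ld/0B | 0r 1w}
  6. ALU→r3 ⇒ no(RD_PORT)  {1A/1Mu/0Ld/0B | 0r 1w}
  7. ALU→r6 ⇒ no(RD_PORT)  {1A/1Mu/0Ld/0B | 0r 1w}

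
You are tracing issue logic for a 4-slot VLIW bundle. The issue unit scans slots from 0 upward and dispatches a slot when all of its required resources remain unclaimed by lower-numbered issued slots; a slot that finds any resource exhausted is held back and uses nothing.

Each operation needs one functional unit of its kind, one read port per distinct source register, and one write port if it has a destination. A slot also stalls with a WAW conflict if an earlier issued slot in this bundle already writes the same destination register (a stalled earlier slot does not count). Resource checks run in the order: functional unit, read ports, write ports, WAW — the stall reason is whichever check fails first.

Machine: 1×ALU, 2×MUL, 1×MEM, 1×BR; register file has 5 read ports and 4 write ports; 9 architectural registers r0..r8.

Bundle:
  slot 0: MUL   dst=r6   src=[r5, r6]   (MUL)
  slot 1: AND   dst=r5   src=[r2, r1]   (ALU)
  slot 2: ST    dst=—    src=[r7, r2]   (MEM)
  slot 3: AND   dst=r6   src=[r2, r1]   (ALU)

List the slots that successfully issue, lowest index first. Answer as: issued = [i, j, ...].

issued = [0, 1]

(0) want 1×MUL +2rd +1wr — yes → AL1|MU1|ME1|BR1|rd3|wr3
(1) want 1×ALU +2rd +1wr — yes → AL0|MU1|ME1|BR1|rd1|wr2
(2) want 1×MEM +2rd +0wr — RD_PORT → AL0|MU1|ME1|BR1|rd1|wr2
(3) want 1×ALU +2rd +1wr — FU → AL0|MU1|ME1|BR1|rd1|wr2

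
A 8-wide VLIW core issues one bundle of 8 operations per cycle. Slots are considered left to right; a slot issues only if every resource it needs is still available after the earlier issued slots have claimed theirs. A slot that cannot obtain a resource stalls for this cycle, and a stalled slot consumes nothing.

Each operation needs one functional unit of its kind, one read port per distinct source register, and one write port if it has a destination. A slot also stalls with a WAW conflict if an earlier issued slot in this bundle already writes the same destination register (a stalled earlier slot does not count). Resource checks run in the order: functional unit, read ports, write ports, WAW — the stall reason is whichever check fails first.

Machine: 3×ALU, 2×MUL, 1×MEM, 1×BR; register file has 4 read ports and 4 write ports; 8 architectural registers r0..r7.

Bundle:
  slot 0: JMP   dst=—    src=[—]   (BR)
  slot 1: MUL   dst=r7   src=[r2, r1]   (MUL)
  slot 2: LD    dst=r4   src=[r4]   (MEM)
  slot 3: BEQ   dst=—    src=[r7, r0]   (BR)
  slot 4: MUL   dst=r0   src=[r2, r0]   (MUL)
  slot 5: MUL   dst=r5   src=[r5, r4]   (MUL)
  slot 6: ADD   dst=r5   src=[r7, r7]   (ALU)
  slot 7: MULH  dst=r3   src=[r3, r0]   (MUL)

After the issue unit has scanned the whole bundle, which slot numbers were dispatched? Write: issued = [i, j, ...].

slot 0 (BR): ISSUE — free A3,Mu2,Ld1,B0 rp4 wp4
slot 1 (MUL): ISSUE — free A3,Mu1,Ld1,B0 rp2 wp3
slot 2 (MEM): ISSUE — free A3,Mu1,Ld0,B0 rp1 wp2
slot 3 (BR): stall FU — free A3,Mu1,Ld0,B0 rp1 wp2
slot 4 (MUL): stall RD_PORT — free A3,Mu1,Ld0,B0 rp1 wp2
slot 5 (MUL): stall RD_PORT — free A3,Mu1,Ld0,B0 rp1 wp2
slot 6 (ALU): ISSUE — free A2,Mu1,Ld0,B0 rp0 wp1
slot 7 (MUL): stall RD_PORT — free A2,Mu1,Ld0,B0 rp0 wp1

issued = [0, 1, 2, 6]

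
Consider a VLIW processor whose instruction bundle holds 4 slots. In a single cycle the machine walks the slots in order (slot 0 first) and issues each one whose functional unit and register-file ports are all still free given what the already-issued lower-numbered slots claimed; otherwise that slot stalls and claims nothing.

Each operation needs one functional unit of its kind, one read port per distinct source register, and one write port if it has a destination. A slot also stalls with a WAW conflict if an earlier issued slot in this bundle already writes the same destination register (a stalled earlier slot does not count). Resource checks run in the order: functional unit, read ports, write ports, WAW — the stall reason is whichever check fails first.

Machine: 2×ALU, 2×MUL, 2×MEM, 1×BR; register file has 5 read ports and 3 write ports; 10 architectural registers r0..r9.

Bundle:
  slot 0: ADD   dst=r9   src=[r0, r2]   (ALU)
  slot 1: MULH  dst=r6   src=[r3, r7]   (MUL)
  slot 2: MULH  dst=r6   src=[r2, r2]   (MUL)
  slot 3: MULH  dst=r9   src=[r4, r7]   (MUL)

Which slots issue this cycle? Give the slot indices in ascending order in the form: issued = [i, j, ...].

(0) want 1×ALU +2rd +1wr — yes → AL1|MU2|ME2|BR1|rd3|wr2
(1) want 1×MUL +2rd +1wr — yes → AL1|MU1|ME2|BR1|rd1|wr1
(2) want 1×MUL +1rd +1wr — WAW → AL1|MU1|ME2|BR1|rd1|wr1
(3) want 1×MUL +2rd +1wr — RD_PORT → AL1|MU1|ME2|BR1|rd1|wr1

issued = [0, 1]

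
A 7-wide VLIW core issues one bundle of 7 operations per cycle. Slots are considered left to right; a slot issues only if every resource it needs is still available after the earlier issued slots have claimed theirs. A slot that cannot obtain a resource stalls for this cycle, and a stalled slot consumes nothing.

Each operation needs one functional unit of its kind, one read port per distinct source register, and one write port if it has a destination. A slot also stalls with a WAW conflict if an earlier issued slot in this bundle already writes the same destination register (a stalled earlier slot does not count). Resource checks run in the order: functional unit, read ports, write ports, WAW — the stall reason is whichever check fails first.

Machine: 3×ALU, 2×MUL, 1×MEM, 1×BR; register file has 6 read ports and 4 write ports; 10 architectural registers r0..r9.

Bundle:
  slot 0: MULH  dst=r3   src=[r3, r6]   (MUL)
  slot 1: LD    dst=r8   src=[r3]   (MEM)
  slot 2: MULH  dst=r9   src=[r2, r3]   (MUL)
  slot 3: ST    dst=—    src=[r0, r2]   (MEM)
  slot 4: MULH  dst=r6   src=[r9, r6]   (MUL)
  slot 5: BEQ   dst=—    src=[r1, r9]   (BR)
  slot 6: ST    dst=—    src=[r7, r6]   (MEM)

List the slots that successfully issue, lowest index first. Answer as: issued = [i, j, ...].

issued = [0, 1, 2]

#0 MUL src=r3,r6 dispatched  <A:3 Mu:1 Ld:1 B:1 rd:4 wr:3>
#1 MEM src=r3 dispatched  <A:3 Mu:1 Ld:0 B:1 rd:3 wr:2>
#2 MUL src=r2,r3 dispatched  <A:3 Mu:0 Ld:0 B:1 rd:1 wr:1>
#3 MEM src=r0,r2 held:FU  <A:3 Mu:0 Ld:0 B:1 rd:1 wr:1>
#4 MUL src=r9,r6 held:FU  <A:3 Mu:0 Ld:0 B:1 rd:1 wr:1>
#5 BR src=r1,r9 held:RD_PORT  <A:3 Mu:0 Ld:0 B:1 rd:1 wr:1>
#6 MEM src=r7,r6 held:FU  <A:3 Mu:0 Ld:0 B:1 rd:1 wr:1>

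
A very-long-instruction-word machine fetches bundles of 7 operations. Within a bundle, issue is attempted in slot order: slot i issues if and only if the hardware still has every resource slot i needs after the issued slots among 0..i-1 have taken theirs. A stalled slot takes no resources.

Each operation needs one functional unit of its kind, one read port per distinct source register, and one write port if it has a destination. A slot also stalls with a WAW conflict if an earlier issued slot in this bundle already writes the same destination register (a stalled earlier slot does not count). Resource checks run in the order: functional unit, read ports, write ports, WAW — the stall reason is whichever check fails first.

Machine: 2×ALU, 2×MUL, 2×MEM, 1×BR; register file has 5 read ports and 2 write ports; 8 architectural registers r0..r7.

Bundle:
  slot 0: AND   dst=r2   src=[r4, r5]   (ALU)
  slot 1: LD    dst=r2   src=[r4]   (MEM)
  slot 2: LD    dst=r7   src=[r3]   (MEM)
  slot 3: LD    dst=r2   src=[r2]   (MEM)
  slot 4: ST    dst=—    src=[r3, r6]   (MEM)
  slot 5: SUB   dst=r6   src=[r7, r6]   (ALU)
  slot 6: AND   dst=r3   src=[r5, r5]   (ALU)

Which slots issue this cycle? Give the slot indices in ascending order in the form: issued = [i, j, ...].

slot 0 (ALU): ISSUE — free A1,Mu2,Ld2,B1 rp3 wp1
slot 1 (MEM): stall WAW — free A1,Mu2,Ld2,B1 rp3 wp1
slot 2 (MEM): ISSUE — free A1,Mu2,Ld1,B1 rp2 wp0
slot 3 (MEM): stall WR_PORT — free A1,Mu2,Ld1,B1 rp2 wp0
slot 4 (MEM): ISSUE — free A1,Mu2,Ld0,B1 rp0 wp0
slot 5 (ALU): stall RD_PORT — free A1,Mu2,Ld0,B1 rp0 wp0
slot 6 (ALU): stall RD_PORT — free A1,Mu2,Ld0,B1 rp0 wp0

issued = [0, 2, 4]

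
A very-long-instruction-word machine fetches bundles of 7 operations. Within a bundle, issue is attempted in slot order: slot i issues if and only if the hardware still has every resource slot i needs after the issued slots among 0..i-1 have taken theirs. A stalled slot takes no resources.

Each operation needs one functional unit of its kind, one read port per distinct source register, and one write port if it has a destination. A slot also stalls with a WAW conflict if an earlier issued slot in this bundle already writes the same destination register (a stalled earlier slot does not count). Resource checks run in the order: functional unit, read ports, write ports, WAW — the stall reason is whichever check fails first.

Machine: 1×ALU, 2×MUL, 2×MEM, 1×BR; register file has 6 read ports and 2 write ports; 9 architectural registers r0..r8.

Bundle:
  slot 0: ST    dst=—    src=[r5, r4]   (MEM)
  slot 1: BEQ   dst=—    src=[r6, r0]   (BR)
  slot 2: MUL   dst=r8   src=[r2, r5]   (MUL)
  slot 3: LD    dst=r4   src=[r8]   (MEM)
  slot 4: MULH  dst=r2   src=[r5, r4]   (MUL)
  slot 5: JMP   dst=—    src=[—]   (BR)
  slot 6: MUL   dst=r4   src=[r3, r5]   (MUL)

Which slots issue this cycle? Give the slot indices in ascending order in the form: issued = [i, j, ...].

  0. MEM ⇒ go  {1A/2Mu/1Ld/1B | 4r 2w}
  1. BR ⇒ go  {1A/2Mu/1Ld/0B | 2r 2w}
  2. MUL→r8 ⇒ go  {1A/1Mu/1Ld/0B | 0r 1w}
  3. MEM→r4 ⇒ no(RD_PORT)  {1A/1Mu/1Ld/0B | 0r 1w}
  4. MUL→r2 ⇒ no(RD_PORT)  {1A/1Mu/1Ld/0B | 0r 1w}
  5. BR ⇒ no(FU)  {1A/1Mu/1Ld/0B | 0r 1w}
  6. MUL→r4 ⇒ no(RD_PORT)  {1A/1Mu/1Ld/0B | 0r 1w}

issued = [0, 1, 2]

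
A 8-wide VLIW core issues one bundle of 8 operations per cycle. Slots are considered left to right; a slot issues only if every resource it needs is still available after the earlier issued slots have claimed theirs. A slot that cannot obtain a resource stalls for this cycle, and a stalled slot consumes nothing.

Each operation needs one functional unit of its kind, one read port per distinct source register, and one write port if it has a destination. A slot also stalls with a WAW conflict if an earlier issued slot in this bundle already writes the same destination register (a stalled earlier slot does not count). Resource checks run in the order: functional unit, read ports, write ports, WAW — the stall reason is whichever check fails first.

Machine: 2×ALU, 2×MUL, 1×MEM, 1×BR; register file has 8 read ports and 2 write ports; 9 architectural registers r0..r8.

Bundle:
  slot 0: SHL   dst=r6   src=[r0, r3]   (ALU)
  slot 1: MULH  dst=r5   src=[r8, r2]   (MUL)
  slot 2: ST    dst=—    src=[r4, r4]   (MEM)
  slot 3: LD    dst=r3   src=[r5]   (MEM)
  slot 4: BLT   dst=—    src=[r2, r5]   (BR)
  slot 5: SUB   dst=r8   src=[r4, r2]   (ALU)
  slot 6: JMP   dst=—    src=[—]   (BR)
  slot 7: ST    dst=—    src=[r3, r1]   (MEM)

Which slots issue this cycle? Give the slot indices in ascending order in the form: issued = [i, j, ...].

issued = [0, 1, 2, 4]

(0) want 1×ALU +2rd +1wr — yes → AL1|MU2|ME1|BR1|rd6|wr1
(1) want 1×MUL +2rd +1wr — yes → AL1|MU1|ME1|BR1|rd4|wr0
(2) want 1×MEM +1rd +0wr — yes → AL1|MU1|ME0|BR1|rd3|wr0
(3) want 1×MEM +1rd +1wr — FU → AL1|MU1|ME0|BR1|rd3|wr0
(4) want 1×BR +2rd +0wr — yes → AL1|MU1|ME0|BR0|rd1|wr0
(5) want 1×ALU +2rd +1wr — RD_PORT → AL1|MU1|ME0|BR0|rd1|wr0
(6) want 1×BR +0rd +0wr — FU → AL1|MU1|ME0|BR0|rd1|wr0
(7) want 1×MEM +2rd +0wr — FU → AL1|MU1|ME0|BR0|rd1|wr0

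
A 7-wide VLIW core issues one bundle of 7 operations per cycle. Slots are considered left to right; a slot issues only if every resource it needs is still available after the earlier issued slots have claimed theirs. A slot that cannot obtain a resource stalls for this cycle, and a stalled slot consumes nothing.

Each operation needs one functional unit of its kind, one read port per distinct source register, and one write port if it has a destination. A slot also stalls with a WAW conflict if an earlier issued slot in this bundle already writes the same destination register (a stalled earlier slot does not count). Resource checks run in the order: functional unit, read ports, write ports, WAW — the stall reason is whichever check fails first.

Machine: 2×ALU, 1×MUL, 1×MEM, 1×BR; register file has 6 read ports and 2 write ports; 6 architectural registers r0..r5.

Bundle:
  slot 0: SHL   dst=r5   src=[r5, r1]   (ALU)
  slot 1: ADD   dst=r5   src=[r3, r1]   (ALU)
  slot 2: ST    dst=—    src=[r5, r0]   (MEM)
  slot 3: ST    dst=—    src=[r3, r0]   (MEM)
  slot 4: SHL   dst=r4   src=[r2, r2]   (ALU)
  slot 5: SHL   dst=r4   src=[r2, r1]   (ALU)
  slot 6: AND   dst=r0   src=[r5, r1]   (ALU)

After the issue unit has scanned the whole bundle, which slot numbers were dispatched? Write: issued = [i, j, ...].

  0. ALU→r5 ⇒ go  {1A/1Mu/1Ld/1B | 4r 1w}
  1. ALU→r5 ⇒ no(WAW)  {1A/1Mu/1Ld/1B | 4r 1w}
  2. MEM ⇒ go  {1A/1Mu/0Ld/1B | 2r 1w}
  3. MEM ⇒ no(FU)  {1A/1Mu/0Ld/1B | 2r 1w}
  4. ALU→r4 ⇒ go  {0A/1Mu/0Ld/1B | 1r 0w}
  5. ALU→r4 ⇒ no(FU)  {0A/1Mu/0Ld/1B | 1r 0w}
  6. ALU→r0 ⇒ no(FU)  {0A/1Mu/0Ld/1B | 1r 0w}

issued = [0, 2, 4]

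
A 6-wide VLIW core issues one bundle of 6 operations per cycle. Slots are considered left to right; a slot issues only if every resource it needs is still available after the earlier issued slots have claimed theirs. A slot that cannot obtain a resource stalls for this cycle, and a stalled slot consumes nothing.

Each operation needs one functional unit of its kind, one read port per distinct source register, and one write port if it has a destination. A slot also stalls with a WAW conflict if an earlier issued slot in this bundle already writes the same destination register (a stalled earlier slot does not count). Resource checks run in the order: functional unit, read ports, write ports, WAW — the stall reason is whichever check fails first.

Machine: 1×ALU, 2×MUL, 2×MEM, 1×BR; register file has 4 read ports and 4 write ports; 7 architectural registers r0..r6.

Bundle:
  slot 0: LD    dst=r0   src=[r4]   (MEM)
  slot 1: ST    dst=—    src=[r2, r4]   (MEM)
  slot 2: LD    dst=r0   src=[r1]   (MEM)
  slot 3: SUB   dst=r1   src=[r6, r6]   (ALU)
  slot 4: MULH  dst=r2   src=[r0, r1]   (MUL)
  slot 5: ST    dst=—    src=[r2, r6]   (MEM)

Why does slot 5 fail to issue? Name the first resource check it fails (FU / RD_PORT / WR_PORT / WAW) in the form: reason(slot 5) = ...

reason(slot 5) = FU

#0 MEM src=r4 dispatched  <A:1 Mu:2 Ld:1 B:1 rd:3 wr:3>
#1 MEM src=r2,r4 dispatched  <A:1 Mu:2 Ld:0 B:1 rd:1 wr:3>
#2 MEM src=r1 held:FU  <A:1 Mu:2 Ld:0 B:1 rd:1 wr:3>
#3 ALU src=r6,r6 dispatched  <A:0 Mu:2 Ld:0 B:1 rd:0 wr:2>
#4 MUL src=r0,r1 held:RD_PORT  <A:0 Mu:2 Ld:0 B:1 rd:0 wr:2>
#5 MEM src=r2,r6 held:FU  <A:0 Mu:2 Ld:0 B:1 rd:0 wr:2>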